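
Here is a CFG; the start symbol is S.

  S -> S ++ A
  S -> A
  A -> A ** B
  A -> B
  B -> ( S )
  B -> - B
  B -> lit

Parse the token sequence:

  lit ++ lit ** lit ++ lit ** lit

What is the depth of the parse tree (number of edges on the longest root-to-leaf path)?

5

[S [S [S [A [B lit]]] ++ [A [A [B lit]] ** [B lit]]] ++ [A [A [B lit]] ** [B lit]]]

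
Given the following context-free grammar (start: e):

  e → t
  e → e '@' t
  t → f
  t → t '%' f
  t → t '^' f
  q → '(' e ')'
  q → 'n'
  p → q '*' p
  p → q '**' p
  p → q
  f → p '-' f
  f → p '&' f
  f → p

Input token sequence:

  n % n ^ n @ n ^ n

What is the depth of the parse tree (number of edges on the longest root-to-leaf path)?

8

[e [e [t [t [t [f [p [q n]]]] % [f [p [q n]]]] ^ [f [p [q n]]]]] @ [t [t [f [p [q n]]]] ^ [f [p [q n]]]]]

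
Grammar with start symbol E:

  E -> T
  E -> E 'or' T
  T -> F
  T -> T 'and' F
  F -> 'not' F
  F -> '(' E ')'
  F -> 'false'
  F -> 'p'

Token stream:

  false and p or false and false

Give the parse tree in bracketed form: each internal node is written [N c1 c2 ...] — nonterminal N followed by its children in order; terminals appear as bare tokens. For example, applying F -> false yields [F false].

E
E or T
T or T
T and F or T
F and F or T
false and F or T
false and p or T
false and p or T and F
false and p or F and F
false and p or false and F
false and p or false and false

[E [E [T [T [F false]] and [F p]]] or [T [T [F false]] and [F false]]]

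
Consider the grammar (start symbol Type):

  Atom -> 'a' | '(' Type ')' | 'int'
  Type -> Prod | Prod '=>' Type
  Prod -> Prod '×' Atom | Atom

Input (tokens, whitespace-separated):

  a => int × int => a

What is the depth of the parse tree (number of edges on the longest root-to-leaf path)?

5

[Type [Prod [Atom a]] => [Type [Prod [Prod [Atom int]] × [Atom int]] => [Type [Prod [Atom a]]]]]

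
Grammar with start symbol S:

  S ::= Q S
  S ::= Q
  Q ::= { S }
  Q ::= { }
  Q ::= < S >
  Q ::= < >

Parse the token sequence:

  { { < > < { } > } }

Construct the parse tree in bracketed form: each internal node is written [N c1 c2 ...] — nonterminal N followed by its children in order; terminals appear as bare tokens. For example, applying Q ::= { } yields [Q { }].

[S [Q { [S [Q { [S [Q < >] [S [Q < [S [Q { }]] >]]] }]] }]]

S
Q
{ S }
{ Q }
{ { S } }
{ { Q S } }
{ { < > S } }
{ { < > Q } }
{ { < > < S > } }
{ { < > < Q > } }
{ { < > < { } > } }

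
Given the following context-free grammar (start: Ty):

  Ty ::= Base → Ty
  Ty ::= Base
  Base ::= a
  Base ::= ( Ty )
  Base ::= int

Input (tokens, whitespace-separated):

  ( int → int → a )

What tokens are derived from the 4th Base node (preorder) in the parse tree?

[Ty [Base ( [Ty [Base int] → [Ty [Base int] → [Ty [Base a]]]] )]]

a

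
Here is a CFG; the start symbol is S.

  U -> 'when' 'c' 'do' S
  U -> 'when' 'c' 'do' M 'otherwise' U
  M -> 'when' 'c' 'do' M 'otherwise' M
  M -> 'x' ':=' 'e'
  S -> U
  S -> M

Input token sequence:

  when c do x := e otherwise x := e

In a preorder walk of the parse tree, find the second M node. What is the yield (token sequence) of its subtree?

[S [M when c do [M x := e] otherwise [M x := e]]]

x := e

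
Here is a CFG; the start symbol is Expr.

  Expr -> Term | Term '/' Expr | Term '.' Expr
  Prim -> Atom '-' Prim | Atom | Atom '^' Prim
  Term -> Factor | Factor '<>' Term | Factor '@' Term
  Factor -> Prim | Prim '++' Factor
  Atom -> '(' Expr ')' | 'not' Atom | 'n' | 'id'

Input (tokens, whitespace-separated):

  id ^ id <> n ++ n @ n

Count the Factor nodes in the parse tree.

4

[Expr [Term [Factor [Prim [Atom id] ^ [Prim [Atom id]]]] <> [Term [Factor [Prim [Atom n]] ++ [Factor [Prim [Atom n]]]] @ [Term [Factor [Prim [Atom n]]]]]]]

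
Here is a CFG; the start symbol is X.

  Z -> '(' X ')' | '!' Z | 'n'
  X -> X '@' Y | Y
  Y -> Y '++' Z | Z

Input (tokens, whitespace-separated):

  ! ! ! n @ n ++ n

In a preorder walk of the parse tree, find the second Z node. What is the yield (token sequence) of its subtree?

! ! n

[X [X [Y [Z ! [Z ! [Z ! [Z n]]]]]] @ [Y [Y [Z n]] ++ [Z n]]]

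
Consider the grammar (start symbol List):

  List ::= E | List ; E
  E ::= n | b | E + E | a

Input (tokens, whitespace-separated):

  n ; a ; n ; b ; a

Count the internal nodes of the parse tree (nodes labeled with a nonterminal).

[List [List [List [List [List [E n]] ; [E a]] ; [E n]] ; [E b]] ; [E a]]

10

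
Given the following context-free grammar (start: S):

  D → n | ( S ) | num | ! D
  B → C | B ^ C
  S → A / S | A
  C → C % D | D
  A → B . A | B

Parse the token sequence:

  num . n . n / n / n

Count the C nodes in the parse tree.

5

[S [A [B [C [D num]]] . [A [B [C [D n]]] . [A [B [C [D n]]]]]] / [S [A [B [C [D n]]]] / [S [A [B [C [D n]]]]]]]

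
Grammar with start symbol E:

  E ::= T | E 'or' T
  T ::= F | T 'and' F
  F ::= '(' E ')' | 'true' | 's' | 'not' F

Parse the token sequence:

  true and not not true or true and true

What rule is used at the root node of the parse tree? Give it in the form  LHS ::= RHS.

E ::= E 'or' T

[E [E [T [T [F true]] and [F not [F not [F true]]]]] or [T [T [F true]] and [F true]]]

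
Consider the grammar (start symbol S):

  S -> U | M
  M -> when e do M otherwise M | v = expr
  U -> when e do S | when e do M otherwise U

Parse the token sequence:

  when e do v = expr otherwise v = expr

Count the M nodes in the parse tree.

3

[S [M when e do [M v = expr] otherwise [M v = expr]]]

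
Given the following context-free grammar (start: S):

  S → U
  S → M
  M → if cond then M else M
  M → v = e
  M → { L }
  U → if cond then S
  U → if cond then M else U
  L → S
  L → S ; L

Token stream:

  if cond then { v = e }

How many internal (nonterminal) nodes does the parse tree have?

[S [U if cond then [S [M { [L [S [M v = e]]] }]]]]

7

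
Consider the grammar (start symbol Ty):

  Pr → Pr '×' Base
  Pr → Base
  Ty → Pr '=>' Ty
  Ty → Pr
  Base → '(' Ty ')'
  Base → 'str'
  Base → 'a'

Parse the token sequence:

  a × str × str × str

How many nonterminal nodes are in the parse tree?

[Ty [Pr [Pr [Pr [Pr [Base a]] × [Base str]] × [Base str]] × [Base str]]]

9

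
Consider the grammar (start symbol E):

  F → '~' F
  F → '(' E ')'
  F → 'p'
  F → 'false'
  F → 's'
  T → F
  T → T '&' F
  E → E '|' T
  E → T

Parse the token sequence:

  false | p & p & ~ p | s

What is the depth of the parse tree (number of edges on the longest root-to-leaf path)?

[E [E [E [T [F false]]] | [T [T [T [F p]] & [F p]] & [F ~ [F p]]]] | [T [F s]]]

6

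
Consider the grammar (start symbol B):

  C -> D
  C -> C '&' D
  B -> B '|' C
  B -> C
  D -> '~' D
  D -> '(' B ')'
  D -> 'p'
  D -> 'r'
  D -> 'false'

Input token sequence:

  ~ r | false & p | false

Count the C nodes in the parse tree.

4

[B [B [B [C [D ~ [D r]]]] | [C [C [D false]] & [D p]]] | [C [D false]]]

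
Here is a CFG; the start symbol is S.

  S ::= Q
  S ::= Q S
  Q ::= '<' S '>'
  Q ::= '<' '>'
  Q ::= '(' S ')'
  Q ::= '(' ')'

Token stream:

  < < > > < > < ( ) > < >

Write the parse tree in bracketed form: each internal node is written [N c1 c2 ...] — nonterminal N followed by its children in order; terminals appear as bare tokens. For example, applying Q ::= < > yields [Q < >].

S
Q S
< S > S
< Q > S
< < > > S
< < > > Q S
< < > > < > S
< < > > < > Q S
< < > > < > < S > S
< < > > < > < Q > S
< < > > < > < ( ) > S
< < > > < > < ( ) > Q
< < > > < > < ( ) > < >

[S [Q < [S [Q < >]] >] [S [Q < >] [S [Q < [S [Q ( )]] >] [S [Q < >]]]]]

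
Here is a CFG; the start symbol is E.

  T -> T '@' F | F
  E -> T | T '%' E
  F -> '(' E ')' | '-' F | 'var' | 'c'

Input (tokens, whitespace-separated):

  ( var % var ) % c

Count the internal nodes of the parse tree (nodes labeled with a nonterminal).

12

[E [T [F ( [E [T [F var]] % [E [T [F var]]]] )]] % [E [T [F c]]]]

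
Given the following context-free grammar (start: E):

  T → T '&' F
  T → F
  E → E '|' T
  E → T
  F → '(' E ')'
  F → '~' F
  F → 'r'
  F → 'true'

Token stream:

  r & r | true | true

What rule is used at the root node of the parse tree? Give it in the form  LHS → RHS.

E → E '|' T

[E [E [E [T [T [F r]] & [F r]]] | [T [F true]]] | [T [F true]]]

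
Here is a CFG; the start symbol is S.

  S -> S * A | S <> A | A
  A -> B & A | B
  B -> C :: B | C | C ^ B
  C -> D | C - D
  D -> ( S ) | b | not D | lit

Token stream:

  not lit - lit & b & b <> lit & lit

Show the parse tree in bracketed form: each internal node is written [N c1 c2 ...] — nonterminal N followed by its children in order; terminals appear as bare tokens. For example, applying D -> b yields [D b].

[S [S [A [B [C [C [D not [D lit]]] - [D lit]]] & [A [B [C [D b]]] & [A [B [C [D b]]]]]]] <> [A [B [C [D lit]]] & [A [B [C [D lit]]]]]]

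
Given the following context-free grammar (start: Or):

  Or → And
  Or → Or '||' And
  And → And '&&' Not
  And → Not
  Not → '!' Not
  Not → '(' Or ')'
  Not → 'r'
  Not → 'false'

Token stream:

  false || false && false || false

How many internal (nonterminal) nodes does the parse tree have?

[Or [Or [Or [And [Not false]]] || [And [And [Not false]] && [Not false]]] || [And [Not false]]]

11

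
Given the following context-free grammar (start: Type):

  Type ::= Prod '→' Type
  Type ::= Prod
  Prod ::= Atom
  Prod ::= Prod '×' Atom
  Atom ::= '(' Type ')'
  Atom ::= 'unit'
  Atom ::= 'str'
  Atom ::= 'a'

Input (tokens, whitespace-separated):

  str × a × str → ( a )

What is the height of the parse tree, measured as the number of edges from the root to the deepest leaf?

7

[Type [Prod [Prod [Prod [Atom str]] × [Atom a]] × [Atom str]] → [Type [Prod [Atom ( [Type [Prod [Atom a]]] )]]]]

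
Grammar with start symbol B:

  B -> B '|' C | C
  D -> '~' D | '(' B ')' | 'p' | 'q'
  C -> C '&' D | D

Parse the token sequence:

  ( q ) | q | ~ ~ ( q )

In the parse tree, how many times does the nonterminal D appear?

[B [B [B [C [D ( [B [C [D q]]] )]]] | [C [D q]]] | [C [D ~ [D ~ [D ( [B [C [D q]]] )]]]]]

7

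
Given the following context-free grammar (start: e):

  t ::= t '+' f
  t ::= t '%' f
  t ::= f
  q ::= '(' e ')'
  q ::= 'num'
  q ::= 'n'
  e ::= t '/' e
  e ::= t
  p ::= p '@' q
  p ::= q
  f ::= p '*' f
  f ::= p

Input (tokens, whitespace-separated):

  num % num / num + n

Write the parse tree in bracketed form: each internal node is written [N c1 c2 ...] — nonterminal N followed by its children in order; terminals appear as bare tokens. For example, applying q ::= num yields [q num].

[e [t [t [f [p [q num]]]] % [f [p [q num]]]] / [e [t [t [f [p [q num]]]] + [f [p [q n]]]]]]

e
t / e
t % f / e
f % f / e
p % f / e
q % f / e
num % f / e
num % p / e
num % q / e
num % num / e
num % num / t
num % num / t + f
num % num / f + f
num % num / p + f
num % num / q + f
num % num / num + f
num % num / num + p
num % num / num + q
num % num / num + n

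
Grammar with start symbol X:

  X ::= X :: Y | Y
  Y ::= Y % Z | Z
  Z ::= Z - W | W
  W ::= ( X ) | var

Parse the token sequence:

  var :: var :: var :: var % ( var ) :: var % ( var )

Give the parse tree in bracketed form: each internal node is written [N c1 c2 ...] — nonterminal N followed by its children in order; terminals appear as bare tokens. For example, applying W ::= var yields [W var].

[X [X [X [X [X [Y [Z [W var]]]] :: [Y [Z [W var]]]] :: [Y [Z [W var]]]] :: [Y [Y [Z [W var]]] % [Z [W ( [X [Y [Z [W var]]]] )]]]] :: [Y [Y [Z [W var]]] % [Z [W ( [X [Y [Z [W var]]]] )]]]]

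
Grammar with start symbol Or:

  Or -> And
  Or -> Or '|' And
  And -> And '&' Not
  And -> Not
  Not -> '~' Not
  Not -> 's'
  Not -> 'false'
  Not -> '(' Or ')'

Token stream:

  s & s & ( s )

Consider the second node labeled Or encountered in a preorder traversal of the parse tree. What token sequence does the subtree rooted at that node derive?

s

[Or [And [And [And [Not s]] & [Not s]] & [Not ( [Or [And [Not s]]] )]]]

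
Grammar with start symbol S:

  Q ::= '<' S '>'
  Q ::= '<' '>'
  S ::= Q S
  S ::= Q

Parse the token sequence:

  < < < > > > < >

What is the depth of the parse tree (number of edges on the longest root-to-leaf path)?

6

[S [Q < [S [Q < [S [Q < >]] >]] >] [S [Q < >]]]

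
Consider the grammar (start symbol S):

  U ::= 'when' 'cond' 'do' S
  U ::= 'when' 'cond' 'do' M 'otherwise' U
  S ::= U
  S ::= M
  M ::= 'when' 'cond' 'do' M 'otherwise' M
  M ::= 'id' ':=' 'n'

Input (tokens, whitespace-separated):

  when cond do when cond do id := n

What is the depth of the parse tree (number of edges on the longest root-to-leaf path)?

[S [U when cond do [S [U when cond do [S [M id := n]]]]]]

6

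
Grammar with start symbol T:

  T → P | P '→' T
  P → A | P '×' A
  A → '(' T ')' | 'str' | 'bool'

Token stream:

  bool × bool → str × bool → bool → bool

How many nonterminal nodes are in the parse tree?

[T [P [P [A bool]] × [A bool]] → [T [P [P [A str]] × [A bool]] → [T [P [A bool]] → [T [P [A bool]]]]]]

16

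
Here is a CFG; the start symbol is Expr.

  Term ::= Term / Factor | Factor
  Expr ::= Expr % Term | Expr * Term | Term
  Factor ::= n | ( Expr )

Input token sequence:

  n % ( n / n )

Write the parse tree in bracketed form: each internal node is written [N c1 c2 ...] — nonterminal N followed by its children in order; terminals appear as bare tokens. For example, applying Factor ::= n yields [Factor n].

Expr
Expr % Term
Term % Term
Factor % Term
n % Term
n % Factor
n % ( Expr )
n % ( Term )
n % ( Term / Factor )
n % ( Factor / Factor )
n % ( n / Factor )
n % ( n / n )

[Expr [Expr [Term [Factor n]]] % [Term [Factor ( [Expr [Term [Term [Factor n]] / [Factor n]]] )]]]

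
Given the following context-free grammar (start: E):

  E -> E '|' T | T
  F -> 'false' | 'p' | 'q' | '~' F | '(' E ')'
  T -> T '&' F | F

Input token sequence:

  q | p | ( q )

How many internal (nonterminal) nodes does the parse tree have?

[E [E [E [T [F q]]] | [T [F p]]] | [T [F ( [E [T [F q]]] )]]]

12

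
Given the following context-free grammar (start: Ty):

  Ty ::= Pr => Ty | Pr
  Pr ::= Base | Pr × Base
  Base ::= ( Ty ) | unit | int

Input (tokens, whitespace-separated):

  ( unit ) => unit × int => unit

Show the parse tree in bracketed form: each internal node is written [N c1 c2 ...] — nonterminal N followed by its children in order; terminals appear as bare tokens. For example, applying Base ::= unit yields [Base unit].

Ty
Pr => Ty
Base => Ty
( Ty ) => Ty
( Pr ) => Ty
( Base ) => Ty
( unit ) => Ty
( unit ) => Pr => Ty
( unit ) => Pr × Base => Ty
( unit ) => Base × Base => Ty
( unit ) => unit × Base => Ty
( unit ) => unit × int => Ty
( unit ) => unit × int => Pr
( unit ) => unit × int => Base
( unit ) => unit × int => unit

[Ty [Pr [Base ( [Ty [Pr [Base unit]]] )]] => [Ty [Pr [Pr [Base unit]] × [Base int]] => [Ty [Pr [Base unit]]]]]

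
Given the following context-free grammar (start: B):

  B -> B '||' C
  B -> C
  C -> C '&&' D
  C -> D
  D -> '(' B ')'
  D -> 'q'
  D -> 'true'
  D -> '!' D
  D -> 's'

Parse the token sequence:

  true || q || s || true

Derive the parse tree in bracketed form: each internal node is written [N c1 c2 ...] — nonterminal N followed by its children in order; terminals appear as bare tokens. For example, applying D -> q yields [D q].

B
B || C
B || C || C
B || C || C || C
C || C || C || C
D || C || C || C
true || C || C || C
true || D || C || C
true || q || C || C
true || q || D || C
true || q || s || C
true || q || s || D
true || q || s || true

[B [B [B [B [C [D true]]] || [C [D q]]] || [C [D s]]] || [C [D true]]]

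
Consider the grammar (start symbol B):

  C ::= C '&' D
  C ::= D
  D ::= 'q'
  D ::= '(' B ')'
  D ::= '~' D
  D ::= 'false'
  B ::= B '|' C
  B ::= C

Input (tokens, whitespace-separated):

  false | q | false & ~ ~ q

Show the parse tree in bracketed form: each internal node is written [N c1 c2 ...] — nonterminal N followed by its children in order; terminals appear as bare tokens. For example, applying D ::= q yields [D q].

B
B | C
B | C | C
C | C | C
D | C | C
false | C | C
false | D | C
false | q | C
false | q | C & D
false | q | D & D
false | q | false & D
false | q | false & ~ D
false | q | false & ~ ~ D
false | q | false & ~ ~ q

[B [B [B [C [D false]]] | [C [D q]]] | [C [C [D false]] & [D ~ [D ~ [D q]]]]]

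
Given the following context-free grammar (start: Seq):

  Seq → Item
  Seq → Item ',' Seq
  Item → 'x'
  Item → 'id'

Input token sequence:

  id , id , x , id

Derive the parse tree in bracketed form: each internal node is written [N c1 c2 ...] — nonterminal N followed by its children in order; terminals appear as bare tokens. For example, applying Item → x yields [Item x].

[Seq [Item id] , [Seq [Item id] , [Seq [Item x] , [Seq [Item id]]]]]

Seq
Item , Seq
id , Seq
id , Item , Seq
id , id , Seq
id , id , Item , Seq
id , id , x , Seq
id , id , x , Item
id , id , x , id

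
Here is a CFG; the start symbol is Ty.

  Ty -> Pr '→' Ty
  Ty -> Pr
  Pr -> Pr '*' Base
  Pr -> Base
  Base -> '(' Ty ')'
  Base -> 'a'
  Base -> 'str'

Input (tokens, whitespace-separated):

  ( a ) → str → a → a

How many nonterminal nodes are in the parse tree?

15

[Ty [Pr [Base ( [Ty [Pr [Base a]]] )]] → [Ty [Pr [Base str]] → [Ty [Pr [Base a]] → [Ty [Pr [Base a]]]]]]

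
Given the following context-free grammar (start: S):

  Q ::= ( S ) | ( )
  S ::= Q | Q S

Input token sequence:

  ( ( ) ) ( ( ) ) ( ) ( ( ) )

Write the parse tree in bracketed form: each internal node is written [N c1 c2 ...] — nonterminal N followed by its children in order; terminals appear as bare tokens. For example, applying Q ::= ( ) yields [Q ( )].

S
Q S
( S ) S
( Q ) S
( ( ) ) S
( ( ) ) Q S
( ( ) ) ( S ) S
( ( ) ) ( Q ) S
( ( ) ) ( ( ) ) S
( ( ) ) ( ( ) ) Q S
( ( ) ) ( ( ) ) ( ) S
( ( ) ) ( ( ) ) ( ) Q
( ( ) ) ( ( ) ) ( ) ( S )
( ( ) ) ( ( ) ) ( ) ( Q )
( ( ) ) ( ( ) ) ( ) ( ( ) )

[S [Q ( [S [Q ( )]] )] [S [Q ( [S [Q ( )]] )] [S [Q ( )] [S [Q ( [S [Q ( )]] )]]]]]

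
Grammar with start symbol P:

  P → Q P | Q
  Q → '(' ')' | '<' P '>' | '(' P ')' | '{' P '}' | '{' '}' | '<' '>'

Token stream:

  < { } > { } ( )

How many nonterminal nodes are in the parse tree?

[P [Q < [P [Q { }]] >] [P [Q { }] [P [Q ( )]]]]

8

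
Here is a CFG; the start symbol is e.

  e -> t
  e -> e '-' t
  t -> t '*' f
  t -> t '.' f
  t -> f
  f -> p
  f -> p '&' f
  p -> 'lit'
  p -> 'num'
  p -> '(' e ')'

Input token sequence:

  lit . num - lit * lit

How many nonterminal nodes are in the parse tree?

14

[e [e [t [t [f [p lit]]] . [f [p num]]]] - [t [t [f [p lit]]] * [f [p lit]]]]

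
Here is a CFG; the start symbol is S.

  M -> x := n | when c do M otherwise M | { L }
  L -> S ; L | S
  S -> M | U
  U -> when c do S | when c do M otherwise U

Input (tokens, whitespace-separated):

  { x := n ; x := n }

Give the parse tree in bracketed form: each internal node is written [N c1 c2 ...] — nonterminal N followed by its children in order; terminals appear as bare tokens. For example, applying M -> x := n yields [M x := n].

[S [M { [L [S [M x := n]] ; [L [S [M x := n]]]] }]]

S
M
{ L }
{ S ; L }
{ M ; L }
{ x := n ; L }
{ x := n ; S }
{ x := n ; M }
{ x := n ; x := n }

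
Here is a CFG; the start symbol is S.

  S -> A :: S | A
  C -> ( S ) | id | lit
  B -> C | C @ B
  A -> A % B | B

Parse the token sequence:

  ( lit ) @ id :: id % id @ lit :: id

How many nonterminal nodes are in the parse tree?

23

[S [A [B [C ( [S [A [B [C lit]]]] )] @ [B [C id]]]] :: [S [A [A [B [C id]]] % [B [C id] @ [B [C lit]]]] :: [S [A [B [C id]]]]]]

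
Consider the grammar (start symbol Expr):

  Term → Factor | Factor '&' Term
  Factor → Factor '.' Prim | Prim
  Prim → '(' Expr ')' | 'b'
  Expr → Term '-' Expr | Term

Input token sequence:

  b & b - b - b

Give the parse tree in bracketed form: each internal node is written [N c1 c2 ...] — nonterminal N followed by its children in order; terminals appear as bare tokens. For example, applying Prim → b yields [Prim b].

Expr
Term - Expr
Factor & Term - Expr
Prim & Term - Expr
b & Term - Expr
b & Factor - Expr
b & Prim - Expr
b & b - Expr
b & b - Term - Expr
b & b - Factor - Expr
b & b - Prim - Expr
b & b - b - Expr
b & b - b - Term
b & b - b - Factor
b & b - b - Prim
b & b - b - b

[Expr [Term [Factor [Prim b]] & [Term [Factor [Prim b]]]] - [Expr [Term [Factor [Prim b]]] - [Expr [Term [Factor [Prim b]]]]]]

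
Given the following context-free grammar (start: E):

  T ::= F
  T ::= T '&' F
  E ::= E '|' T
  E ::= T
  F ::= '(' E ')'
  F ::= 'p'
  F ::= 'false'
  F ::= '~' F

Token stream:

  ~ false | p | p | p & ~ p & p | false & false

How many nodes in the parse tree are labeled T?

[E [E [E [E [E [T [F ~ [F false]]]] | [T [F p]]] | [T [F p]]] | [T [T [T [F p]] & [F ~ [F p]]] & [F p]]] | [T [T [F false]] & [F false]]]

8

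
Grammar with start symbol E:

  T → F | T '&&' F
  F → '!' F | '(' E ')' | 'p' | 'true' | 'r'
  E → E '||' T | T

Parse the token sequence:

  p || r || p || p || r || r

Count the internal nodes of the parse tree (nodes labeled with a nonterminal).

[E [E [E [E [E [E [T [F p]]] || [T [F r]]] || [T [F p]]] || [T [F p]]] || [T [F r]]] || [T [F r]]]

18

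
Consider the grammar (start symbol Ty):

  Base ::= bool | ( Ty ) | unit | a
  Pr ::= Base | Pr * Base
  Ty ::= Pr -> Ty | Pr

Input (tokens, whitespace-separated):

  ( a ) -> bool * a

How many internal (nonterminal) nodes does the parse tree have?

[Ty [Pr [Base ( [Ty [Pr [Base a]]] )]] -> [Ty [Pr [Pr [Base bool]] * [Base a]]]]

11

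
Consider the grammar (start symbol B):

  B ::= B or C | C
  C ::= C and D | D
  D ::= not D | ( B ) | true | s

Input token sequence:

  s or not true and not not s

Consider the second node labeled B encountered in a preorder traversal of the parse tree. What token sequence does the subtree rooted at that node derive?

s

[B [B [C [D s]]] or [C [C [D not [D true]]] and [D not [D not [D s]]]]]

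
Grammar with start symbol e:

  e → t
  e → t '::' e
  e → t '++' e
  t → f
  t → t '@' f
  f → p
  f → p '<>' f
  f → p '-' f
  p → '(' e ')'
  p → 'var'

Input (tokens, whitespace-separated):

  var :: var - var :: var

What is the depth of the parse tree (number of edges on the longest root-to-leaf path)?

6

[e [t [f [p var]]] :: [e [t [f [p var] - [f [p var]]]] :: [e [t [f [p var]]]]]]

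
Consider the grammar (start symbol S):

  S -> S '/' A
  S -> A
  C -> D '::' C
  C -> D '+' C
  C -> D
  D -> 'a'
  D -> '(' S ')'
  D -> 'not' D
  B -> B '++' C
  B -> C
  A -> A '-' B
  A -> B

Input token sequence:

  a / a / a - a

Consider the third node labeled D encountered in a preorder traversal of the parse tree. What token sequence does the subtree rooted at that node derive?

a

[S [S [S [A [B [C [D a]]]]] / [A [B [C [D a]]]]] / [A [A [B [C [D a]]]] - [B [C [D a]]]]]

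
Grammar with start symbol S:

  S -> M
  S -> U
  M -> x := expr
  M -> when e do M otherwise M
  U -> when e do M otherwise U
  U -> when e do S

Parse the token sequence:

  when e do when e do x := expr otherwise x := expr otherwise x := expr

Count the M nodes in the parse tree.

[S [M when e do [M when e do [M x := expr] otherwise [M x := expr]] otherwise [M x := expr]]]

5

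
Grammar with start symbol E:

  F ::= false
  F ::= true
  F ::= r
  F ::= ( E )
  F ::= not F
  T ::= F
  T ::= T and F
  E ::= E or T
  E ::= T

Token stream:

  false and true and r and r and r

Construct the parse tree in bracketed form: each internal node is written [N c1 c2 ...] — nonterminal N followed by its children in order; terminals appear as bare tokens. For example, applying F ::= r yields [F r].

[E [T [T [T [T [T [F false]] and [F true]] and [F r]] and [F r]] and [F r]]]

E
T
T and F
T and F and F
T and F and F and F
T and F and F and F and F
F and F and F and F and F
false and F and F and F and F
false and true and F and F and F
false and true and r and F and F
false and true and r and r and F
false and true and r and r and r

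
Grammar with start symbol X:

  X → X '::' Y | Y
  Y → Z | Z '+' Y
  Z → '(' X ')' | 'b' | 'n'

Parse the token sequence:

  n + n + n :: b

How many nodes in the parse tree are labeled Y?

[X [X [Y [Z n] + [Y [Z n] + [Y [Z n]]]]] :: [Y [Z b]]]

4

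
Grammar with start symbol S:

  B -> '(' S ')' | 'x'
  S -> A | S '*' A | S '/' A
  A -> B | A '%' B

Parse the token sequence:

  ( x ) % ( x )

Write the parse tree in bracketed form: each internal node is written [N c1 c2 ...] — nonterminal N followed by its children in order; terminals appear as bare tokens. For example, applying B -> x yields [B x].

S
A
A % B
B % B
( S ) % B
( A ) % B
( B ) % B
( x ) % B
( x ) % ( S )
( x ) % ( A )
( x ) % ( B )
( x ) % ( x )

[S [A [A [B ( [S [A [B x]]] )]] % [B ( [S [A [B x]]] )]]]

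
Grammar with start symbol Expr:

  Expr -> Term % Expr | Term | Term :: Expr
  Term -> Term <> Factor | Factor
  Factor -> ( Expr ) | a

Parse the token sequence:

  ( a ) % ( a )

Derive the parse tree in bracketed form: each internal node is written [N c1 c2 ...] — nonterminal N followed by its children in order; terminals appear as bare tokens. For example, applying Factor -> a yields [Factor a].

Expr
Term % Expr
Factor % Expr
( Expr ) % Expr
( Term ) % Expr
( Factor ) % Expr
( a ) % Expr
( a ) % Term
( a ) % Factor
( a ) % ( Expr )
( a ) % ( Term )
( a ) % ( Factor )
( a ) % ( a )

[Expr [Term [Factor ( [Expr [Term [Factor a]]] )]] % [Expr [Term [Factor ( [Expr [Term [Factor a]]] )]]]]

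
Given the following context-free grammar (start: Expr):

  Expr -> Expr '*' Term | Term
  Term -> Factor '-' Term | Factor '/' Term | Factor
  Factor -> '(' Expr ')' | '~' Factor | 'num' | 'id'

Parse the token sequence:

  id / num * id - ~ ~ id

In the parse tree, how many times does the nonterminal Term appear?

[Expr [Expr [Term [Factor id] / [Term [Factor num]]]] * [Term [Factor id] - [Term [Factor ~ [Factor ~ [Factor id]]]]]]

4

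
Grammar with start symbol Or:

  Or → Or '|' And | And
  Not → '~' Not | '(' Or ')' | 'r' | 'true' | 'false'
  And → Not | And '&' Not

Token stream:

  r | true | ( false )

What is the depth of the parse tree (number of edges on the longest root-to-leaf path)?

[Or [Or [Or [And [Not r]]] | [And [Not true]]] | [And [Not ( [Or [And [Not false]]] )]]]

6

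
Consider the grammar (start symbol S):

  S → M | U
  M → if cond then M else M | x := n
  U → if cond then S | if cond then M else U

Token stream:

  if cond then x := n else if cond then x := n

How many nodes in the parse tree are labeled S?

[S [U if cond then [M x := n] else [U if cond then [S [M x := n]]]]]

2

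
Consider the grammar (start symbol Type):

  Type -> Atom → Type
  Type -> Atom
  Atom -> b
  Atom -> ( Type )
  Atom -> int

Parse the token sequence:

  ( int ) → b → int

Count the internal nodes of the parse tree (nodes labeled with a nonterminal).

[Type [Atom ( [Type [Atom int]] )] → [Type [Atom b] → [Type [Atom int]]]]

8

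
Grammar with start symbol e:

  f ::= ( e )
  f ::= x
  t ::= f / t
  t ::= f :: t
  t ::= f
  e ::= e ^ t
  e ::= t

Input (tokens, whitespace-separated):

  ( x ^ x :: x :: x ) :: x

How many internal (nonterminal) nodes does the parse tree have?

[e [t [f ( [e [e [t [f x]]] ^ [t [f x] :: [t [f x] :: [t [f x]]]]] )] :: [t [f x]]]]

15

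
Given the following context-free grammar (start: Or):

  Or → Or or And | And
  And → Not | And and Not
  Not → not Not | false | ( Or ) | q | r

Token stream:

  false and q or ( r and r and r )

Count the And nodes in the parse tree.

6

[Or [Or [And [And [Not false]] and [Not q]]] or [And [Not ( [Or [And [And [And [Not r]] and [Not r]] and [Not r]]] )]]]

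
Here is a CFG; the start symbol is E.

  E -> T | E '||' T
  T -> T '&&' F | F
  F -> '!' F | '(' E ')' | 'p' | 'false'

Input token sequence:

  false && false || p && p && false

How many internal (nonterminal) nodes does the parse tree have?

12

[E [E [T [T [F false]] && [F false]]] || [T [T [T [F p]] && [F p]] && [F false]]]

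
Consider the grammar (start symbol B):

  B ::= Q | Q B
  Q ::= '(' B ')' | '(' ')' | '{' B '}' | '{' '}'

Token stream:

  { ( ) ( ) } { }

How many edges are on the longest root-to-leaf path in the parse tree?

5

[B [Q { [B [Q ( )] [B [Q ( )]]] }] [B [Q { }]]]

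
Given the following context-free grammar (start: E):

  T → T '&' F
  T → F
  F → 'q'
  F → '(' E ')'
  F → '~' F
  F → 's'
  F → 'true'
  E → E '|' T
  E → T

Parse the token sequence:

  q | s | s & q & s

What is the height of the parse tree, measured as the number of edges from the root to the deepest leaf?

[E [E [E [T [F q]]] | [T [F s]]] | [T [T [T [F s]] & [F q]] & [F s]]]

5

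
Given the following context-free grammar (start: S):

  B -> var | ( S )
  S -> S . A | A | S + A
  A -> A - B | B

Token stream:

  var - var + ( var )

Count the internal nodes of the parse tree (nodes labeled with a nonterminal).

11

[S [S [A [A [B var]] - [B var]]] + [A [B ( [S [A [B var]]] )]]]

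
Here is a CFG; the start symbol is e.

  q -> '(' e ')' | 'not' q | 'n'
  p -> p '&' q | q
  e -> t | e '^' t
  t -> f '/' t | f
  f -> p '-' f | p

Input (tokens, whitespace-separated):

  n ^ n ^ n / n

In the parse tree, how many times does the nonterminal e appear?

3

[e [e [e [t [f [p [q n]]]]] ^ [t [f [p [q n]]]]] ^ [t [f [p [q n]]] / [t [f [p [q n]]]]]]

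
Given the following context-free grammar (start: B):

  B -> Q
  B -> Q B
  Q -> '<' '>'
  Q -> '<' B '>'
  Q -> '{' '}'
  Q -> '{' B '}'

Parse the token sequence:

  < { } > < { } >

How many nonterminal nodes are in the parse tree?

[B [Q < [B [Q { }]] >] [B [Q < [B [Q { }]] >]]]

8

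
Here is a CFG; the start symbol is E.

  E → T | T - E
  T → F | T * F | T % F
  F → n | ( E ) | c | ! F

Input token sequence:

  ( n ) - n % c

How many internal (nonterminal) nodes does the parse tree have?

11

[E [T [F ( [E [T [F n]]] )]] - [E [T [T [F n]] % [F c]]]]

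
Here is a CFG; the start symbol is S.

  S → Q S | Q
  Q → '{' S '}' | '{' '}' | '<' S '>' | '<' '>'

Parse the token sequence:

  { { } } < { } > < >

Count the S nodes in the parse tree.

5

[S [Q { [S [Q { }]] }] [S [Q < [S [Q { }]] >] [S [Q < >]]]]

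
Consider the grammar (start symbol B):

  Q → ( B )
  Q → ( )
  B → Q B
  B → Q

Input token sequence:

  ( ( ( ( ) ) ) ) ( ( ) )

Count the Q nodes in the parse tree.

6

[B [Q ( [B [Q ( [B [Q ( [B [Q ( )]] )]] )]] )] [B [Q ( [B [Q ( )]] )]]]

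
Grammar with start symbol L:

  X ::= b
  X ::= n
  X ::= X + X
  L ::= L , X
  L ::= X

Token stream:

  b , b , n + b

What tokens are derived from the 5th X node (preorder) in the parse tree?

b

[L [L [L [X b]] , [X b]] , [X [X n] + [X b]]]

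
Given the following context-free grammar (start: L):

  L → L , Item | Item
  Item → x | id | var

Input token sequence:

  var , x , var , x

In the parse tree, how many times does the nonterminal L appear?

[L [L [L [L [Item var]] , [Item x]] , [Item var]] , [Item x]]

4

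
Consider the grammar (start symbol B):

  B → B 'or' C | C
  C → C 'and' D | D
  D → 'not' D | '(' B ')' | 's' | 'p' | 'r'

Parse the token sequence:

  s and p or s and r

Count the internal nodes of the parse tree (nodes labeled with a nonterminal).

10

[B [B [C [C [D s]] and [D p]]] or [C [C [D s]] and [D r]]]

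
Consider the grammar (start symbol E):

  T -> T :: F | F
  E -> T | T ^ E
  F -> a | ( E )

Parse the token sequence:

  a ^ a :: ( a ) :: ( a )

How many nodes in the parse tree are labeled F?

6

[E [T [F a]] ^ [E [T [T [T [F a]] :: [F ( [E [T [F a]]] )]] :: [F ( [E [T [F a]]] )]]]]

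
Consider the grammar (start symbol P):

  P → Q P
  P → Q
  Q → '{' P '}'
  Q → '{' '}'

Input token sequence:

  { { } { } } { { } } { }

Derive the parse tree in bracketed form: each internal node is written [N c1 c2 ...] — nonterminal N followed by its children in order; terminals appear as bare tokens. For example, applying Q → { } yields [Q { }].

P
Q P
{ P } P
{ Q P } P
{ { } P } P
{ { } Q } P
{ { } { } } P
{ { } { } } Q P
{ { } { } } { P } P
{ { } { } } { Q } P
{ { } { } } { { } } P
{ { } { } } { { } } Q
{ { } { } } { { } } { }

[P [Q { [P [Q { }] [P [Q { }]]] }] [P [Q { [P [Q { }]] }] [P [Q { }]]]]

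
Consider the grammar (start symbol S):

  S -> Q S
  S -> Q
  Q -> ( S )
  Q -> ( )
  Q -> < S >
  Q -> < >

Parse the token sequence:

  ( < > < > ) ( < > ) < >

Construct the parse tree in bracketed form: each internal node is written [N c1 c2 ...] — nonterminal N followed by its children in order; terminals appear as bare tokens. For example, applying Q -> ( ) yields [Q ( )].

S
Q S
( S ) S
( Q S ) S
( < > S ) S
( < > Q ) S
( < > < > ) S
( < > < > ) Q S
( < > < > ) ( S ) S
( < > < > ) ( Q ) S
( < > < > ) ( < > ) S
( < > < > ) ( < > ) Q
( < > < > ) ( < > ) < >

[S [Q ( [S [Q < >] [S [Q < >]]] )] [S [Q ( [S [Q < >]] )] [S [Q < >]]]]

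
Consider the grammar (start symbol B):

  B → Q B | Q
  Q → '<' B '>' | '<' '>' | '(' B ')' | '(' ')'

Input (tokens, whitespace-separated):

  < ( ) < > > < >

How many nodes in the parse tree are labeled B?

[B [Q < [B [Q ( )] [B [Q < >]]] >] [B [Q < >]]]

4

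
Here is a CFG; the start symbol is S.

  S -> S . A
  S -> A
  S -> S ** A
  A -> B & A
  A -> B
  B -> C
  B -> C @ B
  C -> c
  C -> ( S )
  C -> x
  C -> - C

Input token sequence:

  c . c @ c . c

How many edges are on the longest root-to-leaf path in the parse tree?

6

[S [S [S [A [B [C c]]]] . [A [B [C c] @ [B [C c]]]]] . [A [B [C c]]]]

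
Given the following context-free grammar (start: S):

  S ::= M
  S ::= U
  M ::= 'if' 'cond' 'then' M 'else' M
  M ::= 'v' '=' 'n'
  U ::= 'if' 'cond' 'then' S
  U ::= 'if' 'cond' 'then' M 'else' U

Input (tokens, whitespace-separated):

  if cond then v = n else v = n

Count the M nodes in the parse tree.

[S [M if cond then [M v = n] else [M v = n]]]

3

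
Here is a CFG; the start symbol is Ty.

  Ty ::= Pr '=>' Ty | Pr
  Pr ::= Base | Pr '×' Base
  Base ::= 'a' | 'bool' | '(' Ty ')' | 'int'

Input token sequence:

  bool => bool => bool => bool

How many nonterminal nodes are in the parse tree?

12

[Ty [Pr [Base bool]] => [Ty [Pr [Base bool]] => [Ty [Pr [Base bool]] => [Ty [Pr [Base bool]]]]]]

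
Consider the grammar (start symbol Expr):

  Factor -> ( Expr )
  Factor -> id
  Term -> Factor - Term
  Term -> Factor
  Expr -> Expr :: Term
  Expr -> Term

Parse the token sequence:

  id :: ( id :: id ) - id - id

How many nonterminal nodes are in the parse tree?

16

[Expr [Expr [Term [Factor id]]] :: [Term [Factor ( [Expr [Expr [Term [Factor id]]] :: [Term [Factor id]]] )] - [Term [Factor id] - [Term [Factor id]]]]]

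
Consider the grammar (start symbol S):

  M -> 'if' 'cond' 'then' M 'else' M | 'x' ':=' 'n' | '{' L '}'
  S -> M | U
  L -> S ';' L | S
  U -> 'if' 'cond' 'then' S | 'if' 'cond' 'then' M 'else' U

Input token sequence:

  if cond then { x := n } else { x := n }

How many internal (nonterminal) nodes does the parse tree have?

[S [M if cond then [M { [L [S [M x := n]]] }] else [M { [L [S [M x := n]]] }]]]

10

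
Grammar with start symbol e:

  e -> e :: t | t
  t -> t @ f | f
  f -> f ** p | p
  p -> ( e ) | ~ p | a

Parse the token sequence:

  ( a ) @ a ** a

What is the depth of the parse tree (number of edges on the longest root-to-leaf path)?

9

[e [t [t [f [p ( [e [t [f [p a]]]] )]]] @ [f [f [p a]] ** [p a]]]]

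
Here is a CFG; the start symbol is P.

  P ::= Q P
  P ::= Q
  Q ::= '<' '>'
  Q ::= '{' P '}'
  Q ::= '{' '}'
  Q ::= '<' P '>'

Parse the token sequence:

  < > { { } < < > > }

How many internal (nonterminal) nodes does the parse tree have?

10

[P [Q < >] [P [Q { [P [Q { }] [P [Q < [P [Q < >]] >]]] }]]]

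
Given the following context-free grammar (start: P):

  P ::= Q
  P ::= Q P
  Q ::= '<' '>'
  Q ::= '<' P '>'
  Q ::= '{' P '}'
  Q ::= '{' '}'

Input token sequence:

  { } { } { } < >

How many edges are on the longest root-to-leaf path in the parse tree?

[P [Q { }] [P [Q { }] [P [Q { }] [P [Q < >]]]]]

5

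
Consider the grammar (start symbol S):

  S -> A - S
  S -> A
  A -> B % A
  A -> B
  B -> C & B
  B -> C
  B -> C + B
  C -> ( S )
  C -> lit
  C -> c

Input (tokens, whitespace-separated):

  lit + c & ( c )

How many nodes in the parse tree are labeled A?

[S [A [B [C lit] + [B [C c] & [B [C ( [S [A [B [C c]]]] )]]]]]]

2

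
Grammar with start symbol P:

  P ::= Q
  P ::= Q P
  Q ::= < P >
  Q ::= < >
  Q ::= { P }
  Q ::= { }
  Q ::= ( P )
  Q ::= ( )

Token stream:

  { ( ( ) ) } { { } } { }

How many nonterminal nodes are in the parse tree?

[P [Q { [P [Q ( [P [Q ( )]] )]] }] [P [Q { [P [Q { }]] }] [P [Q { }]]]]

12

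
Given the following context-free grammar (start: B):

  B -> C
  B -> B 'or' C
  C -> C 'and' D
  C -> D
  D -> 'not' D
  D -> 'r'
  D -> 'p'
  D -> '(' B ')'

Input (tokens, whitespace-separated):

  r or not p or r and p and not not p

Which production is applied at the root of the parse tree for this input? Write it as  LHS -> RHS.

B -> B 'or' C

[B [B [B [C [D r]]] or [C [D not [D p]]]] or [C [C [C [D r]] and [D p]] and [D not [D not [D p]]]]]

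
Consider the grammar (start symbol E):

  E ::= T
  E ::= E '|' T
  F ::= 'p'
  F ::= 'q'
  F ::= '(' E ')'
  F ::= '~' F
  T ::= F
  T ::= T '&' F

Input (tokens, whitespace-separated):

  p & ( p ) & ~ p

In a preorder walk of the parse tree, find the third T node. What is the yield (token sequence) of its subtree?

p

[E [T [T [T [F p]] & [F ( [E [T [F p]]] )]] & [F ~ [F p]]]]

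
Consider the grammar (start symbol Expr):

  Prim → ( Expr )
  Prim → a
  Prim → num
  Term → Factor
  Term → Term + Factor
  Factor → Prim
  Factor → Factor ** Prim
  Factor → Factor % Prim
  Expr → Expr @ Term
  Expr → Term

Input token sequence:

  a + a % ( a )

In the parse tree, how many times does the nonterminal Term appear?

[Expr [Term [Term [Factor [Prim a]]] + [Factor [Factor [Prim a]] % [Prim ( [Expr [Term [Factor [Prim a]]]] )]]]]

3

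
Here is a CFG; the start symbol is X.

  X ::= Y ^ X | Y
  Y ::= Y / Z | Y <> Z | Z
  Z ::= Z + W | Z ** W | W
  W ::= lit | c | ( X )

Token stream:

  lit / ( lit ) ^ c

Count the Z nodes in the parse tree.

[X [Y [Y [Z [W lit]]] / [Z [W ( [X [Y [Z [W lit]]]] )]]] ^ [X [Y [Z [W c]]]]]

4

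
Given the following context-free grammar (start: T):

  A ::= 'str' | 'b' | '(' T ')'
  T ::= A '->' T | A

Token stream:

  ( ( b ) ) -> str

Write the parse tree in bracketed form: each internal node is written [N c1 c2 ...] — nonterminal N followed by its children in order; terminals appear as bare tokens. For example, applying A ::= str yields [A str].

[T [A ( [T [A ( [T [A b]] )]] )] -> [T [A str]]]

T
A -> T
( T ) -> T
( A ) -> T
( ( T ) ) -> T
( ( A ) ) -> T
( ( b ) ) -> T
( ( b ) ) -> A
( ( b ) ) -> str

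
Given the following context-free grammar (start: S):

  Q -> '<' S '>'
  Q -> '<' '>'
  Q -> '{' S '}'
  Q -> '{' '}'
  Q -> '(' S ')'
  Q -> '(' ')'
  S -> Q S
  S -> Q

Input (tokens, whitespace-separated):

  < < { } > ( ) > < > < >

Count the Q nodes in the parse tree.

6

[S [Q < [S [Q < [S [Q { }]] >] [S [Q ( )]]] >] [S [Q < >] [S [Q < >]]]]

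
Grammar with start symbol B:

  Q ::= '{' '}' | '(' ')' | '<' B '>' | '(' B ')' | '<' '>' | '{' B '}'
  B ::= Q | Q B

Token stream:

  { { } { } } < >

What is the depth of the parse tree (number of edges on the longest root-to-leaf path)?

5

[B [Q { [B [Q { }] [B [Q { }]]] }] [B [Q < >]]]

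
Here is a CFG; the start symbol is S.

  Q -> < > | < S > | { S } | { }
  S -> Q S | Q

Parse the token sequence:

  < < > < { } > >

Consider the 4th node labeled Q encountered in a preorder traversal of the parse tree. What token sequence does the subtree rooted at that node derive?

[S [Q < [S [Q < >] [S [Q < [S [Q { }]] >]]] >]]

{ }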